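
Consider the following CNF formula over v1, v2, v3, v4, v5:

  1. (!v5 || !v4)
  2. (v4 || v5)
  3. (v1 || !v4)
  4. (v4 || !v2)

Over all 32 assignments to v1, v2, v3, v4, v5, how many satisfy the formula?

8

Case analysis on v4 and v5:
  v4=1, v5=1: a clause becomes empty — 0.
  v4=1, v5=0: remaining (v1,v2,v3) ∈ {(1,0,0); (1,0,1); (1,1,0); (1,1,1)} — 4.
  v4=0, v5=1: remaining (v1,v2,v3) ∈ {(0,0,0); (0,0,1); (1,0,0); (1,0,1)} — 4.
  v4=0, v5=0: a clause becomes empty — 0.
Total: 0 + 4 + 4 + 0 = 8.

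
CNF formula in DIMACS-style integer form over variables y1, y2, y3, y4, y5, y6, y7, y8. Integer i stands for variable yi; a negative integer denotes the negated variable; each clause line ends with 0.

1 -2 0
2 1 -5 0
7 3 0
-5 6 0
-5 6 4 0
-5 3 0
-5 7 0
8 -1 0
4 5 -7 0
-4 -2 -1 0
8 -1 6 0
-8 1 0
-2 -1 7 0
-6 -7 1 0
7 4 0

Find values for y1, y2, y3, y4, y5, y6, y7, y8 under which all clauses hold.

y1 = F, y2 = F, y3 = T, y4 = T, y5 = F, y6 = T, y7 = F, y8 = F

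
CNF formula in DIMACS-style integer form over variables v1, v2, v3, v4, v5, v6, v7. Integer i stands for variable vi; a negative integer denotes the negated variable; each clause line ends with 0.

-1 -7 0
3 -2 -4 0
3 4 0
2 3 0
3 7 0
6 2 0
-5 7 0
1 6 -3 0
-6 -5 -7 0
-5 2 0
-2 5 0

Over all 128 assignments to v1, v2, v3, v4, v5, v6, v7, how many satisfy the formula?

Satisfying assignments:
  v1=0 v2=0 v3=1 v4=0 v5=0 v6=1 v7=0
  v1=0 v2=0 v3=1 v4=0 v5=0 v6=1 v7=1
  v1=0 v2=0 v3=1 v4=1 v5=0 v6=1 v7=0
  v1=0 v2=0 v3=1 v4=1 v5=0 v6=1 v7=1
  v1=1 v2=0 v3=1 v4=0 v5=0 v6=1 v7=0
  v1=1 v2=0 v3=1 v4=1 v5=0 v6=1 v7=0
That's 6 in total.

6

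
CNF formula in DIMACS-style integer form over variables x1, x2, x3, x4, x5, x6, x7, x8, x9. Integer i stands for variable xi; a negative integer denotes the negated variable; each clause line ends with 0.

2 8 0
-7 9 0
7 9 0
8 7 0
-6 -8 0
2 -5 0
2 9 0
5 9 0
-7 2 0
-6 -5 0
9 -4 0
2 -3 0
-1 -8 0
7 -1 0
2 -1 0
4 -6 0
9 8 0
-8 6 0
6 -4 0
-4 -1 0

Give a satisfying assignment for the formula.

x1 = F  x2 = T  x3 = F  x4 = F  x5 = F  x6 = F  x7 = T  x8 = F  x9 = T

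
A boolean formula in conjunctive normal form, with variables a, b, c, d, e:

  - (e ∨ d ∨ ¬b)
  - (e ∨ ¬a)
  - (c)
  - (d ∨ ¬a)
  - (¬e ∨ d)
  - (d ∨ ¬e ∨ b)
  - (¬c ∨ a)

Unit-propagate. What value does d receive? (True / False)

True

(c) stands alone — c = True.
From (¬c ∨ a) and c = True: a = True.
In (e ∨ ¬a), ¬a is now false; e must hold, so e = True.
In (¬a ∨ d), ¬a is now false; d must hold, so d = True.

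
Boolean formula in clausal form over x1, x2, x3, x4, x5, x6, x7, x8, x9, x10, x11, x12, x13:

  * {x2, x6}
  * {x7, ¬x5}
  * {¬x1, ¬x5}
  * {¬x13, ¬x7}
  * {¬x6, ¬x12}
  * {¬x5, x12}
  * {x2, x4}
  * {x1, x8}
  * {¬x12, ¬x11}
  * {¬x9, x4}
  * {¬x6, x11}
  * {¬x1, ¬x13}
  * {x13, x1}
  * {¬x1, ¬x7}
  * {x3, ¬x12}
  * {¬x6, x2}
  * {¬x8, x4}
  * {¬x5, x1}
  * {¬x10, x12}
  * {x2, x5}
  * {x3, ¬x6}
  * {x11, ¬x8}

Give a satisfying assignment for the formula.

x2 occurs only positively in the remaining clauses — set x2 = True.
x9 occurs only negated in the remaining clauses — set x9 = False.
Set x1 = True and propagate.
  then x5 is forced to False.
  then x13 is forced to False.
  then x7 is forced to False.
Set x3 = False and propagate.
  then x12 is forced to False.
  then x10 is forced to False.
  then x6 is forced to False.
The remaining clauses are satisfied by x4 = False, x8 = False, x11 = True.
Check each clause:
  1. {x6, x2} — x2 is true.
  2. {¬x5, x7} — ¬x5 is true.
  3. {¬x1, ¬x5} — ¬x5 is true.
  4. {¬x7, ¬x13} — ¬x7 is true.
  5. {¬x6, ¬x12} — ¬x6 is true.
  6. {x12, ¬x5} — ¬x5 is true.
  7. {x4, x2} — x2 is true.
  8. {x8, x1} — x1 is true.
  9. {¬x12, ¬x11} — ¬x12 is true.
  10. {x4, ¬x9} — ¬x9 is true.
  11. {x11, ¬x6} — ¬x6 is true.
  12. {¬x1, ¬x13} — ¬x13 is true.
  13. {x1, x13} — x1 is true.
  14. {¬x7, ¬x1} — ¬x7 is true.
  15. {¬x12, x3} — ¬x12 is true.
  16. {¬x6, x2} — x2 is true.
  17. {x4, ¬x8} — ¬x8 is true.
  18. {¬x5, x1} — x1 is true.
  19. {¬x10, x12} — ¬x10 is true.
  20. {x2, x5} — x2 is true.
  21. {¬x6, x3} — ¬x6 is true.
  22. {¬x8, x11} — ¬x8 is true.

x1 = True, x2 = True, x3 = False, x4 = False, x5 = False, x6 = False, x7 = False, x8 = False, x9 = False, x10 = False, x11 = True, x12 = False, x13 = False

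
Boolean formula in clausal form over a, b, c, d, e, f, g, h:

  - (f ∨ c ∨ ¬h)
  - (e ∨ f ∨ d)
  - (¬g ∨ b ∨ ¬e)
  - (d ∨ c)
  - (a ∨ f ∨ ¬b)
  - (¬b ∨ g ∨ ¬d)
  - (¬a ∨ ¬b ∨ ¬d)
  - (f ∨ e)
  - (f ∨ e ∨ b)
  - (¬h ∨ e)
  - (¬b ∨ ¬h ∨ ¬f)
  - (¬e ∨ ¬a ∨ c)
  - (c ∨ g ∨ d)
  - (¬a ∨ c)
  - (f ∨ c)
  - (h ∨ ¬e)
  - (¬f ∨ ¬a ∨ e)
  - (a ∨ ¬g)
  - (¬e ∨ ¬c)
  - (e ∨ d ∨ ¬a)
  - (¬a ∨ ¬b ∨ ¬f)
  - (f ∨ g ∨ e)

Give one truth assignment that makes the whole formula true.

a = False  b = False  c = False  d = True  e = False  f = True  g = False  h = False

Set a = False and propagate.
  then g is forced to False.
Set b = False and propagate.
Try c = False.
  then d is forced to True.
  then f is forced to True.
The remaining clauses are satisfied by e = False, h = False.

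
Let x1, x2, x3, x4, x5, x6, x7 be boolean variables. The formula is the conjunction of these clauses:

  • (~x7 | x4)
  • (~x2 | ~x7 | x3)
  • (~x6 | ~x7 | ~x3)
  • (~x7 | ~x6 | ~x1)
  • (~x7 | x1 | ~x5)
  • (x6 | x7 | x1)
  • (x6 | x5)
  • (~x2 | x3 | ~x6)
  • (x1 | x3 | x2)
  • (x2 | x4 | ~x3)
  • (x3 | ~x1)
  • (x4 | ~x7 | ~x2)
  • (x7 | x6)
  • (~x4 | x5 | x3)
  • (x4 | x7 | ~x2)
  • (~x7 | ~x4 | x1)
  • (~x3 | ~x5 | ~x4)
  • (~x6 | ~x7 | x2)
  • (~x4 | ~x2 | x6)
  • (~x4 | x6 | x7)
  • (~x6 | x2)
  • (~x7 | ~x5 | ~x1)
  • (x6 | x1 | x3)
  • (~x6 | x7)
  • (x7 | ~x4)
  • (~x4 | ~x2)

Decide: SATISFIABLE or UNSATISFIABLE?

x7 = True:
  propagation gives x4=True, x1=True, x6=False, x5=True; an empty clause results — contradiction.
x7 = False:
  propagation gives x6=True; an empty clause results — contradiction.
Every branch closes, so no satisfying assignment exists.

UNSATISFIABLE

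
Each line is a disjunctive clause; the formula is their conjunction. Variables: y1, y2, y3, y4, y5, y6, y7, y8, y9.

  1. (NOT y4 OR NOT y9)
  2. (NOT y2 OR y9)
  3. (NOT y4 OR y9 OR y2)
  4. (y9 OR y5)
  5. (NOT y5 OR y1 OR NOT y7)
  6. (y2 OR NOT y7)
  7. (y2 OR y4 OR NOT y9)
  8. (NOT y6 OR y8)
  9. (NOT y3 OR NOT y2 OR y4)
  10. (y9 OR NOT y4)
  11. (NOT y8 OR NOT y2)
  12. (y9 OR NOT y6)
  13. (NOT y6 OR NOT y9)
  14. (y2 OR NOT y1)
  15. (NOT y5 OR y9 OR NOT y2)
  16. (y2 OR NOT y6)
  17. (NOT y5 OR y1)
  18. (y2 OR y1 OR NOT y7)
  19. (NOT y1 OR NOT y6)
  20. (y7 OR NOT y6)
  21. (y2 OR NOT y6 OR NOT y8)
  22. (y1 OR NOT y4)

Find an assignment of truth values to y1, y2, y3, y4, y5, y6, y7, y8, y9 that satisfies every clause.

y1=True, y2=True, y3=False, y4=False, y5=False, y6=False, y7=True, y8=False, y9=True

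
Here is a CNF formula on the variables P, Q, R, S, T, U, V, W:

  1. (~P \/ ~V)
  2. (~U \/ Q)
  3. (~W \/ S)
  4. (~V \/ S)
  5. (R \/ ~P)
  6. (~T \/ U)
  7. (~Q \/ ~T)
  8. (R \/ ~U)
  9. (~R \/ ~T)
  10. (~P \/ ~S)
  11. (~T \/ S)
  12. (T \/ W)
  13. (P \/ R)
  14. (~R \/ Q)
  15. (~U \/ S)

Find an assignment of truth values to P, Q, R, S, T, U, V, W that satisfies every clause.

P = False, Q = True, R = True, S = True, T = False, U = True, V = False, W = True

Pure literal: V appears only negated; assign V = False.
Try P = False.
  then R is forced to True.
  then T is forced to False.
  then W is forced to True.
  then S is forced to True.
  then Q is forced to True.
U is now unconstrained; take U = True.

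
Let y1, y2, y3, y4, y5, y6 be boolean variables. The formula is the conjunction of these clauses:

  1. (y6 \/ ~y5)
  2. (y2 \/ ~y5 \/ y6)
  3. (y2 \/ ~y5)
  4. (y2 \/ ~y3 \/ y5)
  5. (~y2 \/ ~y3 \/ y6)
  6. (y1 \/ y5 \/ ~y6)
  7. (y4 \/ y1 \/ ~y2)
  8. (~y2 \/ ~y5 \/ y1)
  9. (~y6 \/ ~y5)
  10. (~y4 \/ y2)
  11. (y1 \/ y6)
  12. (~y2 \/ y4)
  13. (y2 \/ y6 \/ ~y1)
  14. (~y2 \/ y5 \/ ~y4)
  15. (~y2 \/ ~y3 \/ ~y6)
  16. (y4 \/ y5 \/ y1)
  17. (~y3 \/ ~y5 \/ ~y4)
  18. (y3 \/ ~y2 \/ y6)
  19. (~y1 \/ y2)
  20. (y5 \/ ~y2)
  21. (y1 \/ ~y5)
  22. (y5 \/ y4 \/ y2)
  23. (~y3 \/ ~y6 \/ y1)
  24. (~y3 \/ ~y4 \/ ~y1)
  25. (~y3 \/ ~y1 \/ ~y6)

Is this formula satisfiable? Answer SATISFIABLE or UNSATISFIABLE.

y2 = True:
  propagation gives y4=True, y5=True, y6=True; an empty clause results — contradiction.
y2 = False:
  propagation gives y5=False, y3=False, y4=False; an empty clause results — contradiction.
Every branch closes, so no satisfying assignment exists.

UNSATISFIABLE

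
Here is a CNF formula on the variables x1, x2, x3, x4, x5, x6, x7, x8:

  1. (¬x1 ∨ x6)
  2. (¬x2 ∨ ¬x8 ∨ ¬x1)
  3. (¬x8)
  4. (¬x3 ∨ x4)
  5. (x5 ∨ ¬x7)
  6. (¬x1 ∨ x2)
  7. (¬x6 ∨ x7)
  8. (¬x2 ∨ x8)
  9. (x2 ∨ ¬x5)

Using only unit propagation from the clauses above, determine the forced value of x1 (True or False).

(¬x8) stands alone — x8 = False.
(¬x2 ∨ x8): since x8 = False, the clause reduces to (¬x2). x2 = False.
(x2 ∨ ¬x1): since x2 = False, the clause reduces to (¬x1). x1 = False.

False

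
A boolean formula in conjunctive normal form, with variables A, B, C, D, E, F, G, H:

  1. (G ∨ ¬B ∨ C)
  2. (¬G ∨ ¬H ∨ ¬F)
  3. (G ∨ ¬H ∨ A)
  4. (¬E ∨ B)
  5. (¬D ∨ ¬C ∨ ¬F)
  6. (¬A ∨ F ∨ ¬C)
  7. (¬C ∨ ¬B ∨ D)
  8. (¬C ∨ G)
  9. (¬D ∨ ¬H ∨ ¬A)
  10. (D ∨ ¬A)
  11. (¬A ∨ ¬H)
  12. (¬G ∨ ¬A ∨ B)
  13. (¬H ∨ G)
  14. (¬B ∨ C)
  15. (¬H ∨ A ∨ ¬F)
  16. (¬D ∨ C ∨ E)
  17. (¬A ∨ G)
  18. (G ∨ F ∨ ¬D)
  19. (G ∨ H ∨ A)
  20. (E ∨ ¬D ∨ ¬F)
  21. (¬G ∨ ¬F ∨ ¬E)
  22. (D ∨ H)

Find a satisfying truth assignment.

Try A = False.
Set B = True and propagate.
  then C is forced to True.
  then D is forced to True.
  then F is forced to False.
  then G is forced to True.
E, H are now unconstrained; take E = False, H = True.

A = F, B = T, C = T, D = T, E = F, F = F, G = T, H = T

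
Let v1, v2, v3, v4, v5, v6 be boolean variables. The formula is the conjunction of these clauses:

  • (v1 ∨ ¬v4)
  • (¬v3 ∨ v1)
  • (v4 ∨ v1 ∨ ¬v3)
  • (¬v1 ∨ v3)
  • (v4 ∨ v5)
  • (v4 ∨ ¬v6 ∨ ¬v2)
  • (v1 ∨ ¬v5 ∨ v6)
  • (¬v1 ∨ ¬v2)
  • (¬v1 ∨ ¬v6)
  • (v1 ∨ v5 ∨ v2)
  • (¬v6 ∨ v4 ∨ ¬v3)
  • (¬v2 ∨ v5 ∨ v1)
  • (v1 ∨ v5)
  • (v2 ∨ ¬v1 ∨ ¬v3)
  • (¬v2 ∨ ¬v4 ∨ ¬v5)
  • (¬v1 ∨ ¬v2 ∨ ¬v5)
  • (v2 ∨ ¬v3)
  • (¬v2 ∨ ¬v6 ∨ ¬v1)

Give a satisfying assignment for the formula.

v1 = False, v2 = False, v3 = False, v4 = False, v5 = True, v6 = True

Set v1 = False and propagate.
  then v4 is forced to False.
  then v3 is forced to False.
  then v5 is forced to True.
  then v6 is forced to True.
  then v2 is forced to False.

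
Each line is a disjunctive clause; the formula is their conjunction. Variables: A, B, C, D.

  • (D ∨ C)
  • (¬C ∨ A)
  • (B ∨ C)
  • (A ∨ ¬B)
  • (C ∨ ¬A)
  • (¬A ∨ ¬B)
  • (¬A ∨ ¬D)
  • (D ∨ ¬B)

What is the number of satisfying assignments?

1

Satisfying assignments:
  A=1 B=0 C=1 D=0
That's 1 in total.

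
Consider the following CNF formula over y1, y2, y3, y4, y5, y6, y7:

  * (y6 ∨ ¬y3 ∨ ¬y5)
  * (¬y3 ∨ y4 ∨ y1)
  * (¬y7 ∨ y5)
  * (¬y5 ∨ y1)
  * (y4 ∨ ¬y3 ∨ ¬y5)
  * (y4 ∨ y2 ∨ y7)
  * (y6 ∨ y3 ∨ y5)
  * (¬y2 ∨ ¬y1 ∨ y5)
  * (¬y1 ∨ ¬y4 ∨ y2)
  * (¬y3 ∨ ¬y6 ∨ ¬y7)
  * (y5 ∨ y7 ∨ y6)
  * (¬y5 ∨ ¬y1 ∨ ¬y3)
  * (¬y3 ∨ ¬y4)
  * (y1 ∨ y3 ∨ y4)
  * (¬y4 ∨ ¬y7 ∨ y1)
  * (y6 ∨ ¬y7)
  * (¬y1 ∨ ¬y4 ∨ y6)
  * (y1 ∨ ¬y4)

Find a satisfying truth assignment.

y1 = True, y2 = False, y3 = False, y4 = False, y5 = True, y6 = True, y7 = True

Check each clause:
  1. (y6 ∨ ¬y5 ∨ ¬y3) — ¬y3 is true.
  2. (y1 ∨ y4 ∨ ¬y3) — y1 is true.
  3. (¬y7 ∨ y5) — y5 is true.
  4. (¬y5 ∨ y1) — y1 is true.
  5. (¬y3 ∨ ¬y5 ∨ y4) — ¬y3 is true.
  6. (y7 ∨ y4 ∨ y2) — y7 is true.
  7. (y6 ∨ y5 ∨ y3) — y5 is true.
  8. (y5 ∨ ¬y2 ∨ ¬y1) — y5 is true.
  9. (¬y1 ∨ y2 ∨ ¬y4) — ¬y4 is true.
  10. (¬y7 ∨ ¬y6 ∨ ¬y3) — ¬y3 is true.
  11. (y5 ∨ y6 ∨ y7) — y5 is true.
  12. (¬y5 ∨ ¬y3 ∨ ¬y1) — ¬y3 is true.
  13. (¬y3 ∨ ¬y4) — ¬y4 is true.
  14. (y3 ∨ y1 ∨ y4) — y1 is true.
  15. (¬y4 ∨ y1 ∨ ¬y7) — y1 is true.
  16. (y6 ∨ ¬y7) — y6 is true.
  17. (¬y1 ∨ y6 ∨ ¬y4) — ¬y4 is true.
  18. (y1 ∨ ¬y4) — y1 is true.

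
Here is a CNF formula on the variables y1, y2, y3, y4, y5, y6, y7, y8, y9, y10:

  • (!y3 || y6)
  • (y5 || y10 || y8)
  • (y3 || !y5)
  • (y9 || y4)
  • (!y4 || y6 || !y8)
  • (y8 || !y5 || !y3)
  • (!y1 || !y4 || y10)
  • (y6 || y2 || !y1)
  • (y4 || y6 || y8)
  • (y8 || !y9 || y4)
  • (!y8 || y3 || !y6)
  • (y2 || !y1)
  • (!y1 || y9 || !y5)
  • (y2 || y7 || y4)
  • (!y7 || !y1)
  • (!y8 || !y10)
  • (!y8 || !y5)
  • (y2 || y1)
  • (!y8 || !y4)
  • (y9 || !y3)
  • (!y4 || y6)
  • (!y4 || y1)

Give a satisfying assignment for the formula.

y1=T, y2=T, y3=F, y4=T, y5=F, y6=T, y7=F, y8=F, y9=F, y10=T

Check each clause:
  1. (y6 || !y3) — !y3 is true.
  2. (y10 || y5 || y8) — y10 is true.
  3. (y3 || !y5) — !y5 is true.
  4. (y9 || y4) — y4 is true.
  5. (y6 || !y4 || !y8) — !y8 is true.
  6. (!y5 || y8 || !y3) — !y5 is true.
  7. (!y1 || y10 || !y4) — y10 is true.
  8. (y2 || !y1 || y6) — y2 is true.
  9. (y4 || y8 || y6) — y4 is true.
  10. (y4 || !y9 || y8) — y4 is true.
  11. (y3 || !y8 || !y6) — !y8 is true.
  12. (!y1 || y2) — y2 is true.
  13. (y9 || !y5 || !y1) — !y5 is true.
  14. (y4 || y7 || y2) — y2 is true.
  15. (!y1 || !y7) — !y7 is true.
  16. (!y10 || !y8) — !y8 is true.
  17. (!y5 || !y8) — !y8 is true.
  18. (y2 || y1) — y1 is true.
  19. (!y8 || !y4) — !y8 is true.
  20. (y9 || !y3) — !y3 is true.
  21. (!y4 || y6) — y6 is true.
  22. (!y4 || y1) — y1 is true.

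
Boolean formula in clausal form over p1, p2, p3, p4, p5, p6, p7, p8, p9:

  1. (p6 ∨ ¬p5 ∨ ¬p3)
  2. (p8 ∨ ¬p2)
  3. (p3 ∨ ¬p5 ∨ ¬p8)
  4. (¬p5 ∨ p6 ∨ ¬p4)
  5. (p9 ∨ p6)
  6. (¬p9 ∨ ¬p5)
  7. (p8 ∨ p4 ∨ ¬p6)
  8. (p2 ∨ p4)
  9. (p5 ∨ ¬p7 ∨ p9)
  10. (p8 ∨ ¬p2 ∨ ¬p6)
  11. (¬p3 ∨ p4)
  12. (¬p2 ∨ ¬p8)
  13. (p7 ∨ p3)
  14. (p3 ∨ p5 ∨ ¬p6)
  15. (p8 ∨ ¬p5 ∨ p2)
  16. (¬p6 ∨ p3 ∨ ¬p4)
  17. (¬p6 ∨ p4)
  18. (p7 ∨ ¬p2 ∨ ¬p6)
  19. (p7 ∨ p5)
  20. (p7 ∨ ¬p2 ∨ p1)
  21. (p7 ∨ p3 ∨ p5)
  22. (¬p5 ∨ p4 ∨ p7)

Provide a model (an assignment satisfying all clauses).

p1=True, p2=False, p3=True, p4=True, p5=False, p6=False, p7=True, p8=False, p9=True

Pure literal: p1 appears only positively; assign p1 = True.
Branch on p2: take p2 = False.
  then p4 is forced to True.
Branch on p3: take p3 = True.
Try p5 = False.
  then p7 is forced to True.
  then p9 is forced to True.
p6, p8 are now unconstrained; take p6 = False, p8 = False.
Every clause has at least one true literal under this assignment.
Check each clause:
  1. (¬p3 ∨ p6 ∨ ¬p5) — ¬p5 is true.
  2. (p8 ∨ ¬p2) — ¬p2 is true.
  3. (¬p8 ∨ p3 ∨ ¬p5) — p3 is true.
  4. (¬p4 ∨ ¬p5 ∨ p6) — ¬p5 is true.
  5. (p9 ∨ p6) — p9 is true.
  6. (¬p9 ∨ ¬p5) — ¬p5 is true.
  7. (p4 ∨ ¬p6 ∨ p8) — ¬p6 is true.
  8. (p2 ∨ p4) — p4 is true.
  9. (p5 ∨ p9 ∨ ¬p7) — p9 is true.
  10. (¬p6 ∨ ¬p2 ∨ p8) — ¬p6 is true.
  11. (p4 ∨ ¬p3) — p4 is true.
  12. (¬p8 ∨ ¬p2) — ¬p8 is true.
  13. (p7 ∨ p3) — p3 is true.
  14. (p3 ∨ ¬p6 ∨ p5) — ¬p6 is true.
  15. (p8 ∨ ¬p5 ∨ p2) — ¬p5 is true.
  16. (¬p6 ∨ p3 ∨ ¬p4) — ¬p6 is true.
  17. (p4 ∨ ¬p6) — ¬p6 is true.
  18. (¬p2 ∨ p7 ∨ ¬p6) — ¬p6 is true.
  19. (p7 ∨ p5) — p7 is true.
  20. (p1 ∨ p7 ∨ ¬p2) — p1 is true.
  21. (p5 ∨ p7 ∨ p3) — p3 is true.
  22. (¬p5 ∨ p4 ∨ p7) — ¬p5 is true.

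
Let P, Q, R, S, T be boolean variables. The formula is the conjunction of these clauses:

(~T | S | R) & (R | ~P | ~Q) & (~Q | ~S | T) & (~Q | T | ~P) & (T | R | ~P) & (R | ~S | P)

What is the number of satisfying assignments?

16

Split on P, then R.
  P=T, R=T: S free; 3 ways for (Q,T) × 2^1 = 6.
  P=T, R=F: remaining (Q,S,T) ∈ {(F,T,T)} — 1.
  P=F, R=T: 7 of the 8 assignments to (Q,S,T) work.
  P=F, R=F: remaining (Q,S,T) ∈ {(F,F,F); (T,F,F)} — 2.
Total: 6 + 1 + 7 + 2 = 16.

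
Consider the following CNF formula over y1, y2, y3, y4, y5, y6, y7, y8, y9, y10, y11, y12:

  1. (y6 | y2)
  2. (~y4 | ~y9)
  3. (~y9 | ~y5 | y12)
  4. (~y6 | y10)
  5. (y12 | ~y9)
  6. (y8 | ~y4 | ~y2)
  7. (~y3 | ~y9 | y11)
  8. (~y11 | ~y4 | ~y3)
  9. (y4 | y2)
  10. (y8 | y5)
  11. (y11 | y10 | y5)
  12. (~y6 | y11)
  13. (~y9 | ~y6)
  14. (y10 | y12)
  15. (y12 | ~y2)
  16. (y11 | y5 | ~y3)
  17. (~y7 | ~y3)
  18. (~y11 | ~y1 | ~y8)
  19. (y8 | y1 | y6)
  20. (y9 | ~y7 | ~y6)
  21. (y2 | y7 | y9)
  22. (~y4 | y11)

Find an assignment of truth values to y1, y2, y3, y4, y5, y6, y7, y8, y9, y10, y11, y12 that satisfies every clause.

y1 = 0, y2 = 1, y3 = 0, y4 = 0, y5 = 1, y6 = 1, y7 = 0, y8 = 1, y9 = 0, y10 = 1, y11 = 1, y12 = 1

Check each clause:
  1. (y6 | y2) — y2 is true.
  2. (~y4 | ~y9) — ~y4 is true.
  3. (~y9 | y12 | ~y5) — y12 is true.
  4. (~y6 | y10) — y10 is true.
  5. (~y9 | y12) — y12 is true.
  6. (~y2 | ~y4 | y8) — y8 is true.
  7. (~y9 | y11 | ~y3) — y11 is true.
  8. (~y4 | ~y11 | ~y3) — ~y4 is true.
  9. (y2 | y4) — y2 is true.
  10. (y5 | y8) — y8 is true.
  11. (y10 | y5 | y11) — y10 is true.
  12. (y11 | ~y6) — y11 is true.
  13. (~y9 | ~y6) — ~y9 is true.
  14. (y12 | y10) — y10 is true.
  15. (~y2 | y12) — y12 is true.
  16. (~y3 | y5 | y11) — y5 is true.
  17. (~y7 | ~y3) — ~y7 is true.
  18. (~y11 | ~y8 | ~y1) — ~y1 is true.
  19. (y8 | y1 | y6) — y8 is true.
  20. (~y7 | y9 | ~y6) — ~y7 is true.
  21. (y7 | y9 | y2) — y2 is true.
  22. (~y4 | y11) — y11 is true.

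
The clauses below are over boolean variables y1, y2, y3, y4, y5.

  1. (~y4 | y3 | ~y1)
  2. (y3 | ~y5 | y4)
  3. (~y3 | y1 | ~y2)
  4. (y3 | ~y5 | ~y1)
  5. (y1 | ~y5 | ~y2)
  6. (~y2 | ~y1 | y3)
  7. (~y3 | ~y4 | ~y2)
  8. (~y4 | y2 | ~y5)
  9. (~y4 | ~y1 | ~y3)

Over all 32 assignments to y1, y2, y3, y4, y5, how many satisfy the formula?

12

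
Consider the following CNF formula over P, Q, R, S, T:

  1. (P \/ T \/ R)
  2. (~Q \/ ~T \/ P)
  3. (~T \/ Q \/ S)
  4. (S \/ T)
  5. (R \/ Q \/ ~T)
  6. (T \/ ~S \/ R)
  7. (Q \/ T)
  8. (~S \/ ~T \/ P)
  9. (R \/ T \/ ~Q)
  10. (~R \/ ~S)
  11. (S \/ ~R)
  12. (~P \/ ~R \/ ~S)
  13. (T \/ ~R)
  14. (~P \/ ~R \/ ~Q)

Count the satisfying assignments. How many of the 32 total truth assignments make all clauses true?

The models are:
  P=1 Q=1 R=0 S=0 T=1
  P=1 Q=1 R=0 S=1 T=1
That's 2 in total.

2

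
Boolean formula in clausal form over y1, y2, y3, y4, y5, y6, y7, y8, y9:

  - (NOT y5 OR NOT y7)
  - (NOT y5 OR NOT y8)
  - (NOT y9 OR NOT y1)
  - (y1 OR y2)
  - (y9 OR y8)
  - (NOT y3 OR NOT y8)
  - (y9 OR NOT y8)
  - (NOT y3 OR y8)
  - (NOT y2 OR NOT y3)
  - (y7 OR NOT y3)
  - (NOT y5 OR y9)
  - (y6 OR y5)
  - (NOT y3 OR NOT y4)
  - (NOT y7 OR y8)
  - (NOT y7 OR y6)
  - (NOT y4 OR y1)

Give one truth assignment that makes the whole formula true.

y1 = False  y2 = True  y3 = False  y4 = False  y5 = False  y6 = True  y7 = True  y8 = True  y9 = True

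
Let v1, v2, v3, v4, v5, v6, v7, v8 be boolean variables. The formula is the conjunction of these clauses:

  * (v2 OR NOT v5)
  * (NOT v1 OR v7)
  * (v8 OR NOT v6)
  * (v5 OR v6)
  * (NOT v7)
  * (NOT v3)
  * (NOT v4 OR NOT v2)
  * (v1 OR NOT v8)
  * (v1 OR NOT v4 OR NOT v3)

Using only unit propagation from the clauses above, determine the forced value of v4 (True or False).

False

(NOT v7) is a unit clause: v7 = False.
From (v7 OR NOT v1) and v7 = False: v1 = False.
(NOT v3) stands alone — v3 = False.
From (NOT v8 OR v1) and v1 = False: v8 = False.
(v8 OR NOT v6) with v8 = False leaves only NOT v6, so v6 = False.
(v6 OR v5): since v6 = False, the clause reduces to (v5). v5 = True.
In (NOT v5 OR v2), NOT v5 is now false; v2 must hold, so v2 = True.
(NOT v2 OR NOT v4) with v2 = True leaves only NOT v4, so v4 = False.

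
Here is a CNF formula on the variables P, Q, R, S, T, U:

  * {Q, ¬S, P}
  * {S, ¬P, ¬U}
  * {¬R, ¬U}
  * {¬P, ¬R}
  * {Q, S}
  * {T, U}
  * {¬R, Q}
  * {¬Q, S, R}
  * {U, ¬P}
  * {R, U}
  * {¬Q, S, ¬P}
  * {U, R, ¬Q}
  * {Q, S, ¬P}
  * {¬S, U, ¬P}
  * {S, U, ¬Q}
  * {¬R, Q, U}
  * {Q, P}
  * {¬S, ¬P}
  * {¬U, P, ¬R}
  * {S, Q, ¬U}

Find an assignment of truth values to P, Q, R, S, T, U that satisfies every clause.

Try P = False.
  then Q is forced to True.
For the remaining variables, R = False, S = True, T = False, U = True works.
Every clause has at least one true literal under this assignment.

P = 0, Q = 1, R = 0, S = 1, T = 0, U = 1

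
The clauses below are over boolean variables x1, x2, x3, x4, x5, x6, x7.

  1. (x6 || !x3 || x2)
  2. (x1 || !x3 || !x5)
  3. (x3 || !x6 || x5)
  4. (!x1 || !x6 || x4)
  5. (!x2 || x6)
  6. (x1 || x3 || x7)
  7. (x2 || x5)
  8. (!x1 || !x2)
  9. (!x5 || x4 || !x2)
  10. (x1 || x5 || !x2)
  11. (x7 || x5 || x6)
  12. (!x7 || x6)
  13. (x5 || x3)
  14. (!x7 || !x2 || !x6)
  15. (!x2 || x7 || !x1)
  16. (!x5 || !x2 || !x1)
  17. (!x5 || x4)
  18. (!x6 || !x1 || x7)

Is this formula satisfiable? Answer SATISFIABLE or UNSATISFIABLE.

Pure literal: x4 appears only positively; assign x4 = True.
Branch on x1: take x1 = True.
  then x2 is forced to False.
  then x5 is forced to True.
For the remaining variables, x3 = False, x6 = True, x7 = True works.
Every clause has at least one true literal under this assignment.
So x1=T  x2=F  x3=F  x4=T  x5=T  x6=T  x7=T is a satisfying assignment.

SATISFIABLE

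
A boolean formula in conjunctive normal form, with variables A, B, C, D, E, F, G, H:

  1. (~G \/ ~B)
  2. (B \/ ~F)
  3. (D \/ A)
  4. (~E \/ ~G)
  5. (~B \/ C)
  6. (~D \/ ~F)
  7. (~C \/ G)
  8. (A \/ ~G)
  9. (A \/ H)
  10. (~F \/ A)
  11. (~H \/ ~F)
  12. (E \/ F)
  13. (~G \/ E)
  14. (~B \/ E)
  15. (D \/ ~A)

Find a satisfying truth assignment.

A=0, B=0, C=0, D=1, E=1, F=0, G=0, H=1

Set A = False and propagate.
  then D is forced to True.
  then F is forced to False.
  then G is forced to False.
  then C is forced to False.
  then B is forced to False.
  then H is forced to True.
  then E is forced to True.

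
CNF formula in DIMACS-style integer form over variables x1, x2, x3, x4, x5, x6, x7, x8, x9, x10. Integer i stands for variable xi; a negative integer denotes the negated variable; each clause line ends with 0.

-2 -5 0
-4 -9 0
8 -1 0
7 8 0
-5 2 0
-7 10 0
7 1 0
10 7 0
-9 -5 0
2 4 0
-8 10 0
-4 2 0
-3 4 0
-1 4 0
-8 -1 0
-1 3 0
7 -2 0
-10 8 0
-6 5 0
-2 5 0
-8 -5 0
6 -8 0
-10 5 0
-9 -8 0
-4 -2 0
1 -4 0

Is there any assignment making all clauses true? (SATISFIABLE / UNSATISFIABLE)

UNSATISFIABLE

x8 = True:
  propagation gives x10=True, x1=False, x7=True, x5=False; an empty clause results — contradiction.
x8 = False:
  propagation gives x1=False, x7=True, x10=True; an empty clause results — contradiction.
Every branch closes, so no satisfying assignment exists.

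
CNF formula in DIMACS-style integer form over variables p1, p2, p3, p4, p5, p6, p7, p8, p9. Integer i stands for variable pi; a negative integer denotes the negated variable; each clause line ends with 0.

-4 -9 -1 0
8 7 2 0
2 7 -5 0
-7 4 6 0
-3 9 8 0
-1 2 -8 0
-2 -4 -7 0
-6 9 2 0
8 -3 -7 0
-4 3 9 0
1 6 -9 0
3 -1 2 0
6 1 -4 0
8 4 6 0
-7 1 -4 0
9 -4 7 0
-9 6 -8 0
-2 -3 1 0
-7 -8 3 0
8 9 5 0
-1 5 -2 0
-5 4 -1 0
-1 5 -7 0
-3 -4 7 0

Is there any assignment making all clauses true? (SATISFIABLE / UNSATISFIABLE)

SATISFIABLE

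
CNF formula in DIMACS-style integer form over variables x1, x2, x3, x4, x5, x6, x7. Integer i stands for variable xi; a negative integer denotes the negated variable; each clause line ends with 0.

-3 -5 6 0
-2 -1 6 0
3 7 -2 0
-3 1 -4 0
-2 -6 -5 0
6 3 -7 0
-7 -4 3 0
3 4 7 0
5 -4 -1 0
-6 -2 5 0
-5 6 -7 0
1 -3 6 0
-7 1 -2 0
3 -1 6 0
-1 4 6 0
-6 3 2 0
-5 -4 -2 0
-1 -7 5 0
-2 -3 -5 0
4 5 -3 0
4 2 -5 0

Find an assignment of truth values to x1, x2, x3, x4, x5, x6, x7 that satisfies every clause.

Branch on x1: take x1 = True.
The remaining clauses are satisfied by x2 = False, x3 = True, x4 = True, x5 = True, x6 = True, x7 = False.

x1=True, x2=False, x3=True, x4=True, x5=True, x6=True, x7=False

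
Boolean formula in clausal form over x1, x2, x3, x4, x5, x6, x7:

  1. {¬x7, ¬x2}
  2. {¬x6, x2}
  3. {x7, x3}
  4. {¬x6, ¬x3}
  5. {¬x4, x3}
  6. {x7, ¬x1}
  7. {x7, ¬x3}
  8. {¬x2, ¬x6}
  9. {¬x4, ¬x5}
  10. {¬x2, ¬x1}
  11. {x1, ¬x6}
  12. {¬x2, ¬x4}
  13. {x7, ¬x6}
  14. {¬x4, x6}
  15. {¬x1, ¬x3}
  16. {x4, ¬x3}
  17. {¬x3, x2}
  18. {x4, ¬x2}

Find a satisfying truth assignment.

x1=True  x2=False  x3=False  x4=False  x5=True  x6=False  x7=True

Set x1 = True and propagate.
  then x7 is forced to True.
  then x2 is forced to False.
  then x6 is forced to False.
  then x4 is forced to False.
  then x3 is forced to False.
x5 is now unconstrained; take x5 = True.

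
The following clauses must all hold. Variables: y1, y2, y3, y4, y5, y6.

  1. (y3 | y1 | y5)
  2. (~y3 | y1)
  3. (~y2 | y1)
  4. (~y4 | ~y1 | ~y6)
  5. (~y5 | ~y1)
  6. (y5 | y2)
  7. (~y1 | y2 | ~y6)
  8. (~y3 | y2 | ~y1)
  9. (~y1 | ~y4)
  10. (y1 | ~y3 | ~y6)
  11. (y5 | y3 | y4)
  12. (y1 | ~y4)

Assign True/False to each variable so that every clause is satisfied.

y1 = F, y2 = F, y3 = F, y4 = F, y5 = T, y6 = F

y6 occurs only negated in the remaining clauses — set y6 = False.
Branch on y1: take y1 = False.
  then y3 is forced to False.
  then y5 is forced to True.
  then y2 is forced to False.
  then y4 is forced to False.
Check each clause:
  1. (y5 | y1 | y3) — y5 is true.
  2. (~y3 | y1) — ~y3 is true.
  3. (~y2 | y1) — ~y2 is true.
  4. (~y4 | ~y6 | ~y1) — ~y6 is true.
  5. (~y1 | ~y5) — ~y1 is true.
  6. (y5 | y2) — y5 is true.
  7. (y2 | ~y6 | ~y1) — ~y6 is true.
  8. (y2 | ~y1 | ~y3) — ~y3 is true.
  9. (~y1 | ~y4) — ~y4 is true.
  10. (~y6 | y1 | ~y3) — ~y6 is true.
  11. (y4 | y3 | y5) — y5 is true.
  12. (~y4 | y1) — ~y4 is true.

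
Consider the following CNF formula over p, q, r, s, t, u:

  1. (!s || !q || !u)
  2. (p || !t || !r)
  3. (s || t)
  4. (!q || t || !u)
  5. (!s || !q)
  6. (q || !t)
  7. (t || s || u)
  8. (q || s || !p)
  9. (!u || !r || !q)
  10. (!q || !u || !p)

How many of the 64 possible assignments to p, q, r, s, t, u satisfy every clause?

12

Split on q, then s.
  q=T, s=T: a clause becomes empty — 0.
  q=T, s=F: remaining (p,r,t,u) ∈ {(F,F,T,F); (F,F,T,T); (T,F,T,F); (T,T,T,F)} — 4.
  q=F, s=T: forces t=F; p, r, u free → 2^3 = 8.
  q=F, s=F: a clause becomes empty — 0.
Total: 0 + 4 + 8 + 0 = 12.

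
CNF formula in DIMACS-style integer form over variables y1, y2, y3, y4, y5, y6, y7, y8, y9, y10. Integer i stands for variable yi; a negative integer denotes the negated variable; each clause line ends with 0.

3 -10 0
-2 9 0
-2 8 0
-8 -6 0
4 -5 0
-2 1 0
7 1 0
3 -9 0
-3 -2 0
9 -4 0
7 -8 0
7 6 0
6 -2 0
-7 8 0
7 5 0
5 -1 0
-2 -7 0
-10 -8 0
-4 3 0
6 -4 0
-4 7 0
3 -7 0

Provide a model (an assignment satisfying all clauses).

y1=F  y2=F  y3=T  y4=F  y5=F  y6=F  y7=T  y8=T  y9=T  y10=F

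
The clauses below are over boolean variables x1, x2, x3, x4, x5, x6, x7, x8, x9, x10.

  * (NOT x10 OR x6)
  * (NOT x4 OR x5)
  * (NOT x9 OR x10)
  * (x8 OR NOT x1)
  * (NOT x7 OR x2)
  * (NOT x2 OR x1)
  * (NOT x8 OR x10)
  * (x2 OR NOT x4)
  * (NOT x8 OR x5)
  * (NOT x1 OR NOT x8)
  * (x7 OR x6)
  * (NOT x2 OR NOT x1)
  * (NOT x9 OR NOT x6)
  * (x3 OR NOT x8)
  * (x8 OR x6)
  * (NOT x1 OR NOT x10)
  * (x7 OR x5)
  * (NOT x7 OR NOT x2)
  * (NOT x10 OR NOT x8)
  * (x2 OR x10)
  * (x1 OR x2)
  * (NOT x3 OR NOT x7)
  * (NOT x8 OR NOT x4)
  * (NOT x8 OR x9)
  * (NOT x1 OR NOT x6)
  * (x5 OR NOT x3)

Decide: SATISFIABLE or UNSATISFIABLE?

UNSATISFIABLE

x8 = True:
  propagation gives x10=True; an empty clause results — contradiction.
x8 = False:
  propagation gives x1=False, x2=False; an empty clause results — contradiction.
Every branch closes, so no satisfying assignment exists.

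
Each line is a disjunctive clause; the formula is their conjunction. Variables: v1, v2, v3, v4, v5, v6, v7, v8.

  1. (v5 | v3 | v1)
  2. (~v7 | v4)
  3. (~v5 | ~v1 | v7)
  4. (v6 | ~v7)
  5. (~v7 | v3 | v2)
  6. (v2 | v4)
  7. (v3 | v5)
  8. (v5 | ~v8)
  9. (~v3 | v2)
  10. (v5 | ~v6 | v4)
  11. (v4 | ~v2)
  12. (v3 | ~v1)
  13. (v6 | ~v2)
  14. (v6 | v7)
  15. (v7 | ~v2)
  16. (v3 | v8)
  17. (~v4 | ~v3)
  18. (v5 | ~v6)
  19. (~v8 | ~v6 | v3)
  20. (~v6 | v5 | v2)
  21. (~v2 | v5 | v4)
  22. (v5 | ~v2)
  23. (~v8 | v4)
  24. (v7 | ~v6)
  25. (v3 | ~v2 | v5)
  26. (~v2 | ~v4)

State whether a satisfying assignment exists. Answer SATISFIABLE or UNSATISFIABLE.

UNSATISFIABLE

v2 = True:
  propagation gives v4=True; an empty clause results — contradiction.
v2 = False:
  propagation gives v4=True, v3=False, v7=False, v5=True; an empty clause results — contradiction.
Every branch closes, so no satisfying assignment exists.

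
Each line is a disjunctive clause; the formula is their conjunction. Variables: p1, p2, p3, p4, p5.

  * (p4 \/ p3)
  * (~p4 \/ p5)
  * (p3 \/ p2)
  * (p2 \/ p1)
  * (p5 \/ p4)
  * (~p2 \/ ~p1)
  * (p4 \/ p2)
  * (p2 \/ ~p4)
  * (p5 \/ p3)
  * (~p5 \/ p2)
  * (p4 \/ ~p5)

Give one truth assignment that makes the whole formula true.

p3 occurs only positively in the remaining clauses — set p3 = True.
Try p1 = False.
  then p2 is forced to True.
Branch on p4: take p4 = True.
  then p5 is forced to True.

p1=False  p2=True  p3=True  p4=True  p5=True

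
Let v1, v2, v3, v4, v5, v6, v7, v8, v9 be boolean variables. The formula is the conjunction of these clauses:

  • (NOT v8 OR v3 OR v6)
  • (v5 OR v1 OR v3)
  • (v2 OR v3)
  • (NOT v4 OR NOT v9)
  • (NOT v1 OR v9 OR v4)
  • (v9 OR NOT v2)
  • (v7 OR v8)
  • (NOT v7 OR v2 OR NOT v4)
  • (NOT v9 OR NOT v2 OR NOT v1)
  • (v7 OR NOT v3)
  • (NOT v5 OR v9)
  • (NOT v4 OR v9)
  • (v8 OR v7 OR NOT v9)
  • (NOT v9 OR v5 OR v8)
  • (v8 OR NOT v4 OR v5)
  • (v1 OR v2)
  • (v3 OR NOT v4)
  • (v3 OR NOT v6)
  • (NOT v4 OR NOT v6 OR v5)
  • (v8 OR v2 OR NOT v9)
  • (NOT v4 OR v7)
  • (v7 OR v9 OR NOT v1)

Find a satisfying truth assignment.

v1=0  v2=1  v3=1  v4=0  v5=1  v6=0  v7=1  v8=0  v9=1

Branch on v1: take v1 = False.
  then v2 is forced to True.
  then v9 is forced to True.
  then v4 is forced to False.
Try v3 = True.
  then v7 is forced to True.
The remaining clauses are satisfied by v5 = True, v6 = False, v8 = False.
Check each clause:
  1. (v6 OR v3 OR NOT v8) — NOT v8 is true.
  2. (v5 OR v3 OR v1) — v3 is true.
  3. (v2 OR v3) — v2 is true.
  4. (NOT v9 OR NOT v4) — NOT v4 is true.
  5. (v4 OR NOT v1 OR v9) — v9 is true.
  6. (NOT v2 OR v9) — v9 is true.
  7. (v7 OR v8) — v7 is true.
  8. (v2 OR NOT v4 OR NOT v7) — v2 is true.
  9. (NOT v2 OR NOT v9 OR NOT v1) — NOT v1 is true.
  10. (NOT v3 OR v7) — v7 is true.
  11. (v9 OR NOT v5) — v9 is true.
  12. (NOT v4 OR v9) — v9 is true.
  13. (v8 OR v7 OR NOT v9) — v7 is true.
  14. (v5 OR v8 OR NOT v9) — v5 is true.
  15. (v8 OR NOT v4 OR v5) — NOT v4 is true.
  16. (v2 OR v1) — v2 is true.
  17. (NOT v4 OR v3) — v3 is true.
  18. (v3 OR NOT v6) — NOT v6 is true.
  19. (v5 OR NOT v4 OR NOT v6) — NOT v6 is true.
  20. (v2 OR NOT v9 OR v8) — v2 is true.
  21. (v7 OR NOT v4) — NOT v4 is true.
  22. (NOT v1 OR v7 OR v9) — v9 is true.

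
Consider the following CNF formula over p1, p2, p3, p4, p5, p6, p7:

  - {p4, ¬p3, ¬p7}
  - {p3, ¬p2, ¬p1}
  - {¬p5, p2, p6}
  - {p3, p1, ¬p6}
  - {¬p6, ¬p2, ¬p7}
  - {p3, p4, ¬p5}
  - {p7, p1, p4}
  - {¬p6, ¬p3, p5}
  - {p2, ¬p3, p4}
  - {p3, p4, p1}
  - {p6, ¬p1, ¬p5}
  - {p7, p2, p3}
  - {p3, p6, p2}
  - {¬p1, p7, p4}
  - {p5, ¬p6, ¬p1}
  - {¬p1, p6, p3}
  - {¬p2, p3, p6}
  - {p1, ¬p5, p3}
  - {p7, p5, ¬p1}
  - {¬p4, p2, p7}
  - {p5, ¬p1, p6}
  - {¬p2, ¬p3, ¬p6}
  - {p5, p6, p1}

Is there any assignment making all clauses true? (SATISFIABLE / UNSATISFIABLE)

SATISFIABLE

Branch on p1: take p1 = False.
Set p2 = True and propagate.
The remaining clauses are satisfied by p3 = True, p4 = True, p5 = True, p6 = False, p7 = True.
So p1=False, p2=True, p3=True, p4=True, p5=True, p6=False, p7=True is a satisfying assignment.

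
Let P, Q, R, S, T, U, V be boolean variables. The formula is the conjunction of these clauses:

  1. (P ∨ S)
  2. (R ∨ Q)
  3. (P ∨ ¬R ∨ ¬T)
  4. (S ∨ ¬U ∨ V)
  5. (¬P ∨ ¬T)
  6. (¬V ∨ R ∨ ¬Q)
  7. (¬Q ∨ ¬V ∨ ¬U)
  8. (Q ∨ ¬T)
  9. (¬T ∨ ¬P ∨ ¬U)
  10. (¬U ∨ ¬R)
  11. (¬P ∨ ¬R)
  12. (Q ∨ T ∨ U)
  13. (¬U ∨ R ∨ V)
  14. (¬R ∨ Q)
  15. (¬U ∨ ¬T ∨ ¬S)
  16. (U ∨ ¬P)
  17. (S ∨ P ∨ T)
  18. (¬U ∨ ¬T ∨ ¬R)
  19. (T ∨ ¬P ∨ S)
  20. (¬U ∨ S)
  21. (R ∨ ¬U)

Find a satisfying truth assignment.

P = F  Q = T  R = T  S = T  T = F  U = F  V = T

Branch on P: take P = False.
  then S is forced to True.
For the remaining variables, Q = True, R = True, T = False, U = False, V = True works.
Every clause has at least one true literal under this assignment.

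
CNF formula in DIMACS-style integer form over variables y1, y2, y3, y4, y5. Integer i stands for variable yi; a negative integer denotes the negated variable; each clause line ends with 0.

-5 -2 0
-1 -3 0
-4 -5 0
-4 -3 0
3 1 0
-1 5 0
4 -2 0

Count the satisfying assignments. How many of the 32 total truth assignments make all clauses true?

3

Satisfying assignments:
  y1=0 y2=0 y3=1 y4=0 y5=0
  y1=0 y2=0 y3=1 y4=0 y5=1
  y1=1 y2=0 y3=0 y4=0 y5=1
Count: 3.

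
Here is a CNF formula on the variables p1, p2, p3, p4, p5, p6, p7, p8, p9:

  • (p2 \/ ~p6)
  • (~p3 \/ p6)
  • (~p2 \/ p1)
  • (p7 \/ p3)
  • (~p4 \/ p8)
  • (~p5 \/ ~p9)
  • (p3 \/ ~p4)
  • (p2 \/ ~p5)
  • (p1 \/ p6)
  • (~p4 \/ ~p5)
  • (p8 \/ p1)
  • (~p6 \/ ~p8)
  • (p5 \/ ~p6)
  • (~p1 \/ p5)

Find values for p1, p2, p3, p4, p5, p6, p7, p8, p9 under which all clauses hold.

p1=T  p2=T  p3=F  p4=F  p5=T  p6=F  p7=T  p8=F  p9=F

Check each clause:
  1. (~p6 \/ p2) — ~p6 is true.
  2. (~p3 \/ p6) — ~p3 is true.
  3. (p1 \/ ~p2) — p1 is true.
  4. (p7 \/ p3) — p7 is true.
  5. (p8 \/ ~p4) — ~p4 is true.
  6. (~p9 \/ ~p5) — ~p9 is true.
  7. (p3 \/ ~p4) — ~p4 is true.
  8. (~p5 \/ p2) — p2 is true.
  9. (p6 \/ p1) — p1 is true.
  10. (~p5 \/ ~p4) — ~p4 is true.
  11. (p8 \/ p1) — p1 is true.
  12. (~p8 \/ ~p6) — ~p8 is true.
  13. (p5 \/ ~p6) — ~p6 is true.
  14. (~p1 \/ p5) — p5 is true.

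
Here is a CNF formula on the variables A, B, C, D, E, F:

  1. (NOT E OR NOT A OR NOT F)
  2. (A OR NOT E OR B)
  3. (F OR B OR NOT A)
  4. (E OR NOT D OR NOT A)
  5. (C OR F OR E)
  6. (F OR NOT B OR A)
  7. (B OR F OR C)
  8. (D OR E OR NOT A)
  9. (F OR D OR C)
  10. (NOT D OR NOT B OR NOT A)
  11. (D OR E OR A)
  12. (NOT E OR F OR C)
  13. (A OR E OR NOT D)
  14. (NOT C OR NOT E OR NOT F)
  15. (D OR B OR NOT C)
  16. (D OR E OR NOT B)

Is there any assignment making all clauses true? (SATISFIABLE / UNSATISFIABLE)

SATISFIABLE

Try A = True.
For the remaining variables, B = True, C = True, D = False, E = True, F = False works.
So A=T, B=T, C=T, D=F, E=T, F=F is a satisfying assignment.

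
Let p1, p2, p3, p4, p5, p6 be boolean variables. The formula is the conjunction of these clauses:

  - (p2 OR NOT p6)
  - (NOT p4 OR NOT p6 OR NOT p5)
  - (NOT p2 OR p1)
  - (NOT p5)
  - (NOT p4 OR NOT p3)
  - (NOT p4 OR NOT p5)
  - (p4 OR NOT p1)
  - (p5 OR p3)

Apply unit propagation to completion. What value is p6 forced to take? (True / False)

Unit clause (NOT p5) sets p5 = False.
(p5 OR p3) with p5 = False leaves only p3, so p3 = True.
(NOT p3 OR NOT p4) with p3 = True leaves only NOT p4, so p4 = False.
(NOT p1 OR p4) with p4 = False leaves only NOT p1, so p1 = False.
From (NOT p2 OR p1) and p1 = False: p2 = False.
From (p2 OR NOT p6) and p2 = False: p6 = False.

False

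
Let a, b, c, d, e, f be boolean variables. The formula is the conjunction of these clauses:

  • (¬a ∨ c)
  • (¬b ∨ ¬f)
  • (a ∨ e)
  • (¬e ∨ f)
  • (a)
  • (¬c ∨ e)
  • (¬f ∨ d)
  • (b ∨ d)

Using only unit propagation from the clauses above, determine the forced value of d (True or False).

True

Unit clause (a) sets a = True.
(¬a ∨ c) with a = True leaves only c, so c = True.
(¬c ∨ e): since c = True, the clause reduces to (e). e = True.
(¬e ∨ f): since e = True, the clause reduces to (f). f = True.
(¬f ∨ ¬b): since f = True, the clause reduces to (¬b). b = False.
(¬f ∨ d): since f = True, the clause reduces to (d). d = True.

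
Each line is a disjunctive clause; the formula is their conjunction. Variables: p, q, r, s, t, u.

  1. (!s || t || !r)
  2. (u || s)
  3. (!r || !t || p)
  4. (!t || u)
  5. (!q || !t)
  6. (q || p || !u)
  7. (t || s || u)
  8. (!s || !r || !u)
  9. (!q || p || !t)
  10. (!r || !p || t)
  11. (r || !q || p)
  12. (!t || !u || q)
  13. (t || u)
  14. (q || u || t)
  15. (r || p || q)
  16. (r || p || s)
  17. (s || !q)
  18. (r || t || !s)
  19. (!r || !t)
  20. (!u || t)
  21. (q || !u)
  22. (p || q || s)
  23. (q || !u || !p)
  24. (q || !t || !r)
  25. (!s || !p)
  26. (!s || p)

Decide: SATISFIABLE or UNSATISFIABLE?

t = True:
  propagation gives u=True, q=False; an empty clause results — contradiction.
t = False:
  propagation gives u=True; an empty clause results — contradiction.
Every branch closes, so no satisfying assignment exists.

UNSATISFIABLE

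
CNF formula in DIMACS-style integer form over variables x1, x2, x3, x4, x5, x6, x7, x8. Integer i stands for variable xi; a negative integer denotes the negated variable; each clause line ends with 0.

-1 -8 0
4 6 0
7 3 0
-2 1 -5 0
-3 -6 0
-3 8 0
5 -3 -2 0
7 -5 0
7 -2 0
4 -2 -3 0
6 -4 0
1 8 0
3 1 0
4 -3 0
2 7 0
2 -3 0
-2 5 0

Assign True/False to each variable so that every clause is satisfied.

x1=T, x2=F, x3=F, x4=T, x5=F, x6=T, x7=T, x8=F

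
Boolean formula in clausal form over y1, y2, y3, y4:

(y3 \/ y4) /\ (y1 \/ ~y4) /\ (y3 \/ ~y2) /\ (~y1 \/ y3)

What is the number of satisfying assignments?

Satisfying assignments:
  y1=0 y2=0 y3=1 y4=0
  y1=0 y2=1 y3=1 y4=0
  y1=1 y2=0 y3=1 y4=0
  y1=1 y2=0 y3=1 y4=1
  y1=1 y2=1 y3=1 y4=0
  y1=1 y2=1 y3=1 y4=1
That's 6 in total.

6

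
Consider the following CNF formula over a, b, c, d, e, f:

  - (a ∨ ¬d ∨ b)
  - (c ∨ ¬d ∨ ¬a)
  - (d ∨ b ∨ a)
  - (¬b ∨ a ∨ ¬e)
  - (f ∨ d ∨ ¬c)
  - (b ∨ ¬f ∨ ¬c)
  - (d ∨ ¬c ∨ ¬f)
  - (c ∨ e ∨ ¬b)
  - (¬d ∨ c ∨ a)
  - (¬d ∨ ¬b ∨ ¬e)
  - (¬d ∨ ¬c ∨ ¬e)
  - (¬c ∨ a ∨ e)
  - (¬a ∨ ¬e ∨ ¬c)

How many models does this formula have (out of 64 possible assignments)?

9

Case analysis on c and d:
  c=T, d=T: remaining (a,b,e,f) ∈ {(T,F,F,F); (T,T,F,F); (T,T,F,T)} — 3.
  c=T, d=F: a clause becomes empty — 0.
  c=F, d=T: a clause becomes empty — 0.
  c=F, d=F: f free; 3 ways for (a,b,e) × 2^1 = 6.
Total: 3 + 0 + 0 + 6 = 9.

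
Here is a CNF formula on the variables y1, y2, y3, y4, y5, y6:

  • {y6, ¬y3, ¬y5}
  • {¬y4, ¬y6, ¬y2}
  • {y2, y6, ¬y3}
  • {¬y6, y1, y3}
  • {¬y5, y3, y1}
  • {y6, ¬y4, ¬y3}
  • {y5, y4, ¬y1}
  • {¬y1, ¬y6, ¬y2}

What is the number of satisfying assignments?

23

Split on y6, then y3.
  y6=1, y3=1: 9 of the 16 assignments to (y1,y2,y4,y5) work.
  y6=1, y3=0: remaining (y1,y2,y4,y5) ∈ {(1,0,0,1); (1,0,1,0); (1,0,1,1)} — 3.
  y6=0, y3=1: remaining (y1,y2,y4,y5) ∈ {(0,1,0,0)} — 1.
  y6=0, y3=0: y2 free; 5 ways for (y1,y4,y5) × 2^1 = 10.
Total: 9 + 3 + 1 + 10 = 23.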